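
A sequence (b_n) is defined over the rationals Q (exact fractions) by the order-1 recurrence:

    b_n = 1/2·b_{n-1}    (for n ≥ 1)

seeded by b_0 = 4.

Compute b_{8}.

1/64

b_1 = 1/2·4 = 2
b_2 = 1/2·2 = 1
b_3 = 1/2·1 = 1/2
b_4 = 1/2·1/2 = 1/4
b_5 = 1/2·1/4 = 1/8
b_6 = 1/2·1/8 = 1/16
b_7 = 1/2·1/16 = 1/32
b_8 = 1/2·1/32 = 1/64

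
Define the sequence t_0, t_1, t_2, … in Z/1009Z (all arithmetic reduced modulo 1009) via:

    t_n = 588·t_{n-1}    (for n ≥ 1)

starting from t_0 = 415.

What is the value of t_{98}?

t_1 = 588·415 = 851
t_2 = 588·851 = 933
t_3 = 588·933 = 717
t_4 = 588·717 = 843
t_5 = 588·843 = 265
t_6 = 588·265 = 434
t_7 = 588·434 = 924
t_8 = 588·924 = 470
t_9 = 588·470 = 903
t_10 = 588·903 = 230
t_11 = 588·230 = 34
t_12 = 588·34 = 821
t_13 = 588·821 = 446
t_14 = 588·446 = 917
t_15 = 588·917 = 390
t_16 = 588·390 = 277
t_17 = 588·277 = 427
t_18 = 588·427 = 844
t_19 = 588·844 = 853
t_20 = 588·853 = 91
t_21 = 588·91 = 31
t_22 = 588·31 = 66
t_23 = 588·66 = 466
t_24 = 588·466 = 569
t_25 = 588·569 = 593
t_26 = 588·593 = 579
t_27 = 588·579 = 419
t_28 = 588·419 = 176
t_29 = 588·176 = 570
t_30 = 588·570 = 172
t_31 = 588·172 = 236
t_32 = 588·236 = 535
t_33 = 588·535 = 781
t_34 = 588·781 = 133
t_35 = 588·133 = 511
t_36 = 588·511 = 795
t_37 = 588·795 = 293
t_38 = 588·293 = 754
t_39 = 588·754 = 401
t_40 = 588·401 = 691
t_41 = 588·691 = 690
t_42 = 588·690 = 102
t_43 = 588·102 = 445
t_44 = 588·445 = 329
t_45 = 588·329 = 733
t_46 = 588·733 = 161
t_47 = 588·161 = 831
t_48 = 588·831 = 272
t_49 = 588·272 = 514
t_50 = 588·514 = 541
t_51 = 588·541 = 273
t_52 = 588·273 = 93
t_53 = 588·93 = 198
t_54 = 588·198 = 389
t_55 = 588·389 = 698
t_56 = 588·698 = 770
t_57 = 588·770 = 728
t_58 = 588·728 = 248
t_59 = 588·248 = 528
t_60 = 588·528 = 701
t_61 = 588·701 = 516
t_62 = 588·516 = 708
t_63 = 588·708 = 596
t_64 = 588·596 = 325
t_65 = 588·325 = 399
t_66 = 588·399 = 524
t_67 = 588·524 = 367
t_68 = 588·367 = 879
t_69 = 588·879 = 244
t_70 = 588·244 = 194
t_71 = 588·194 = 55
t_72 = 588·55 = 52
t_73 = 588·52 = 306
t_74 = 588·306 = 326
t_75 = 588·326 = 987
t_76 = 588·987 = 181
t_77 = 588·181 = 483
t_78 = 588·483 = 475
t_79 = 588·475 = 816
t_80 = 588·816 = 533
t_81 = 588·533 = 614
t_82 = 588·614 = 819
t_83 = 588·819 = 279
t_84 = 588·279 = 594
t_85 = 588·594 = 158
t_86 = 588·158 = 76
t_87 = 588·76 = 292
t_88 = 588·292 = 166
t_89 = 588·166 = 744
t_90 = 588·744 = 575
t_91 = 588·575 = 85
t_92 = 588·85 = 539
t_93 = 588·539 = 106
t_94 = 588·106 = 779
t_95 = 588·779 = 975
t_96 = 588·975 = 188
t_97 = 588·188 = 563
t_98 = 588·563 = 92

92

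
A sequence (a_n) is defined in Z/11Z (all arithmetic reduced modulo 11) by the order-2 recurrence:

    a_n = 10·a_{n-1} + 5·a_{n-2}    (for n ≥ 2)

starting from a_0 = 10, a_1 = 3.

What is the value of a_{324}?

a_2 = 10·3 + 5·10 = 3
a_3 = 10·3 + 5·3 = 1
a_4 = 10·1 + 5·3 = 3
a_5 = 10·3 + 5·1 = 2
a_6 = 10·2 + 5·3 = 2
a_7 = 10·2 + 5·2 = 8
a_8 = 10·8 + 5·2 = 2
a_9 = 10·2 + 5·8 = 5
a_10 = 10·5 + 5·2 = 5
a_11 = 10·5 + 5·5 = 9
a_12 = 10·9 + 5·5 = 5
a_13 = 10·5 + 5·9 = 7
a_14 = 10·7 + 5·5 = 7
a_15 = 10·7 + 5·7 = 6
a_16 = 10·6 + 5·7 = 7
a_17 = 10·7 + 5·6 = 1
a_18 = 10·1 + 5·7 = 1
a_19 = 10·1 + 5·1 = 4
a_20 = 10·4 + 5·1 = 1
a_21 = 10·1 + 5·4 = 8
a_22 = 10·8 + 5·1 = 8
a_23 = 10·8 + 5·8 = 10
a_24 = 10·10 + 5·8 = 8
a_25 = 10·8 + 5·10 = 9
a_26 = 10·9 + 5·8 = 9
a_27 = 10·9 + 5·9 = 3
a_28 = 10·3 + 5·9 = 9
a_29 = 10·9 + 5·3 = 6
a_30 = 10·6 + 5·9 = 6
a_31 = 10·6 + 5·6 = 2
a_32 = 10·2 + 5·6 = 6
a_33 = 10·6 + 5·2 = 4
a_34 = 10·4 + 5·6 = 4
a_35 = 10·4 + 5·4 = 5
a_36 = 10·5 + 5·4 = 4
a_37 = 10·4 + 5·5 = 10
a_38 = 10·10 + 5·4 = 10
a_39 = 10·10 + 5·10 = 7
a_40 = 10·7 + 5·10 = 10
a_41 = 10·10 + 5·7 = 3
(a_40, a_41) = (10, 3) = (a_0, a_1), so the sequence has period 40.
324 ≡ 4 (mod 40), hence a_324 = a_4 = 3.

3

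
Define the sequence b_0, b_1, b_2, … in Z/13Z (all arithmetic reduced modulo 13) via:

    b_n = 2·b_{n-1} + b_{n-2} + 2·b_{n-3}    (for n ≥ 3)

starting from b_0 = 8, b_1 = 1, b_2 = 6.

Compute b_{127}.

11

b_3 = 2·6 + 1·1 + 2·8 = 3
b_4 = 2·3 + 1·6 + 2·1 = 1
b_5 = 2·1 + 1·3 + 2·6 = 4
b_6 = 2·4 + 1·1 + 2·3 = 2
b_7 = 2·2 + 1·4 + 2·1 = 10
b_8 = 2·10 + 1·2 + 2·4 = 4
b_9 = 2·4 + 1·10 + 2·2 = 9
b_10 = 2·9 + 1·4 + 2·10 = 3
b_11 = 2·3 + 1·9 + 2·4 = 10
b_12 = 2·10 + 1·3 + 2·9 = 2
b_13 = 2·2 + 1·10 + 2·3 = 7
b_14 = 2·7 + 1·2 + 2·10 = 10
b_15 = 2·10 + 1·7 + 2·2 = 5
b_16 = 2·5 + 1·10 + 2·7 = 8
b_17 = 2·8 + 1·5 + 2·10 = 2
b_18 = 2·2 + 1·8 + 2·5 = 9
b_19 = 2·9 + 1·2 + 2·8 = 10
b_20 = 2·10 + 1·9 + 2·2 = 7
b_21 = 2·7 + 1·10 + 2·9 = 3
b_22 = 2·3 + 1·7 + 2·10 = 7
b_23 = 2·7 + 1·3 + 2·7 = 5
b_24 = 2·5 + 1·7 + 2·3 = 10
b_25 = 2·10 + 1·5 + 2·7 = 0
b_26 = 2·0 + 1·10 + 2·5 = 7
b_27 = 2·7 + 1·0 + 2·10 = 8
b_28 = 2·8 + 1·7 + 2·0 = 10
b_29 = 2·10 + 1·8 + 2·7 = 3
b_30 = 2·3 + 1·10 + 2·8 = 6
b_31 = 2·6 + 1·3 + 2·10 = 9
b_32 = 2·9 + 1·6 + 2·3 = 4
b_33 = 2·4 + 1·9 + 2·6 = 3
b_34 = 2·3 + 1·4 + 2·9 = 2
b_35 = 2·2 + 1·3 + 2·4 = 2
b_36 = 2·2 + 1·2 + 2·3 = 12
b_37 = 2·12 + 1·2 + 2·2 = 4
b_38 = 2·4 + 1·12 + 2·2 = 11
b_39 = 2·11 + 1·4 + 2·12 = 11
b_40 = 2·11 + 1·11 + 2·4 = 2
b_41 = 2·2 + 1·11 + 2·11 = 11
b_42 = 2·11 + 1·2 + 2·11 = 7
b_43 = 2·7 + 1·11 + 2·2 = 3
b_44 = 2·3 + 1·7 + 2·11 = 9
b_45 = 2·9 + 1·3 + 2·7 = 9
b_46 = 2·9 + 1·9 + 2·3 = 7
b_47 = 2·7 + 1·9 + 2·9 = 2
b_48 = 2·2 + 1·7 + 2·9 = 3
b_49 = 2·3 + 1·2 + 2·7 = 9
b_50 = 2·9 + 1·3 + 2·2 = 12
b_51 = 2·12 + 1·9 + 2·3 = 0
b_52 = 2·0 + 1·12 + 2·9 = 4
b_53 = 2·4 + 1·0 + 2·12 = 6
b_54 = 2·6 + 1·4 + 2·0 = 3
b_55 = 2·3 + 1·6 + 2·4 = 7
b_56 = 2·7 + 1·3 + 2·6 = 3
b_57 = 2·3 + 1·7 + 2·3 = 6
b_58 = 2·6 + 1·3 + 2·7 = 3
b_59 = 2·3 + 1·6 + 2·3 = 5
b_60 = 2·5 + 1·3 + 2·6 = 12
b_61 = 2·12 + 1·5 + 2·3 = 9
b_62 = 2·9 + 1·12 + 2·5 = 1
b_63 = 2·1 + 1·9 + 2·12 = 9
b_64 = 2·9 + 1·1 + 2·9 = 11
b_65 = 2·11 + 1·9 + 2·1 = 7
b_66 = 2·7 + 1·11 + 2·9 = 4
b_67 = 2·4 + 1·7 + 2·11 = 11
b_68 = 2·11 + 1·4 + 2·7 = 1
b_69 = 2·1 + 1·11 + 2·4 = 8
b_70 = 2·8 + 1·1 + 2·11 = 0
b_71 = 2·0 + 1·8 + 2·1 = 10
b_72 = 2·10 + 1·0 + 2·8 = 10
b_73 = 2·10 + 1·10 + 2·0 = 4
b_74 = 2·4 + 1·10 + 2·10 = 12
b_75 = 2·12 + 1·4 + 2·10 = 9
b_76 = 2·9 + 1·12 + 2·4 = 12
b_77 = 2·12 + 1·9 + 2·12 = 5
b_78 = 2·5 + 1·12 + 2·9 = 1
b_79 = 2·1 + 1·5 + 2·12 = 5
b_80 = 2·5 + 1·1 + 2·5 = 8
b_81 = 2·8 + 1·5 + 2·1 = 10
b_82 = 2·10 + 1·8 + 2·5 = 12
b_83 = 2·12 + 1·10 + 2·8 = 11
b_84 = 2·11 + 1·12 + 2·10 = 2
b_85 = 2·2 + 1·11 + 2·12 = 0
b_86 = 2·0 + 1·2 + 2·11 = 11
b_87 = 2·11 + 1·0 + 2·2 = 0
b_88 = 2·0 + 1·11 + 2·0 = 11
b_89 = 2·11 + 1·0 + 2·11 = 5
b_90 = 2·5 + 1·11 + 2·0 = 8
b_91 = 2·8 + 1·5 + 2·11 = 4
b_92 = 2·4 + 1·8 + 2·5 = 0
b_93 = 2·0 + 1·4 + 2·8 = 7
b_94 = 2·7 + 1·0 + 2·4 = 9
b_95 = 2·9 + 1·7 + 2·0 = 12
b_96 = 2·12 + 1·9 + 2·7 = 8
b_97 = 2·8 + 1·12 + 2·9 = 7
b_98 = 2·7 + 1·8 + 2·12 = 7
b_99 = 2·7 + 1·7 + 2·8 = 11
b_100 = 2·11 + 1·7 + 2·7 = 4
b_101 = 2·4 + 1·11 + 2·7 = 7
b_102 = 2·7 + 1·4 + 2·11 = 1
b_103 = 2·1 + 1·7 + 2·4 = 4
b_104 = 2·4 + 1·1 + 2·7 = 10
b_105 = 2·10 + 1·4 + 2·1 = 0
b_106 = 2·0 + 1·10 + 2·4 = 5
b_107 = 2·5 + 1·0 + 2·10 = 4
b_108 = 2·4 + 1·5 + 2·0 = 0
b_109 = 2·0 + 1·4 + 2·5 = 1
b_110 = 2·1 + 1·0 + 2·4 = 10
b_111 = 2·10 + 1·1 + 2·0 = 8
b_112 = 2·8 + 1·10 + 2·1 = 2
b_113 = 2·2 + 1·8 + 2·10 = 6
b_114 = 2·6 + 1·2 + 2·8 = 4
b_115 = 2·4 + 1·6 + 2·2 = 5
b_116 = 2·5 + 1·4 + 2·6 = 0
b_117 = 2·0 + 1·5 + 2·4 = 0
b_118 = 2·0 + 1·0 + 2·5 = 10
b_119 = 2·10 + 1·0 + 2·0 = 7
b_120 = 2·7 + 1·10 + 2·0 = 11
b_121 = 2·11 + 1·7 + 2·10 = 10
b_122 = 2·10 + 1·11 + 2·7 = 6
b_123 = 2·6 + 1·10 + 2·11 = 5
b_124 = 2·5 + 1·6 + 2·10 = 10
b_125 = 2·10 + 1·5 + 2·6 = 11
b_126 = 2·11 + 1·10 + 2·5 = 3
b_127 = 2·3 + 1·11 + 2·10 = 11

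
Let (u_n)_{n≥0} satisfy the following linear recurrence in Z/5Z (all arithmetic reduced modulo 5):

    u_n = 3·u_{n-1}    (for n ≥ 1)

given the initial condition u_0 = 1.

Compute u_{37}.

u_1 = 3·1 = 3
u_2 = 3·3 = 4
u_3 = 3·4 = 2
u_4 = 3·2 = 1
(u_4) = (1) = (u_0), so the sequence has period 4.
37 ≡ 1 (mod 4), hence u_37 = u_1 = 3.

3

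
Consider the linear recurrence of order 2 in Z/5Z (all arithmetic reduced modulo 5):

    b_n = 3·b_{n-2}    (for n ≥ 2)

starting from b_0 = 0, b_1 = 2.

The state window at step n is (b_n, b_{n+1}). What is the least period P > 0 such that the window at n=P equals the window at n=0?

n=0: window = (0, 2)
n=1: window = (2, 0)
n=2: window = (0, 1)
n=3: window = (1, 0)
n=4: window = (0, 3)
n=5: window = (3, 0)
n=6: window = (0, 4)
n=7: window = (4, 0)
n=8: window = (0, 2)
window at n=8 equals window at n=0 → period = 8

8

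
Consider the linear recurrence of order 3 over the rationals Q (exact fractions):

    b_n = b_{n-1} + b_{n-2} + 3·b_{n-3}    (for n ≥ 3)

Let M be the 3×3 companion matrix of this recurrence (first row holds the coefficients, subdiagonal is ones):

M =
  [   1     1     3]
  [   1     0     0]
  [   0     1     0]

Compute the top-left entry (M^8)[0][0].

(M^8)[0][0] is the top entry after applying M 8 times to the unit state (1, 0, 0). Equivalently it is h_{10} for the auxiliary sequence (h_n) obeying the same recurrence with h_2 = 1 and h_i = 0 for 0 ≤ i < 2:
h_3 = 1·1 + 1·0 + 3·0 = 1
h_4 = 1·1 + 1·1 + 3·0 = 2
h_5 = 1·2 + 1·1 + 3·1 = 6
h_6 = 1·6 + 1·2 + 3·1 = 11
h_7 = 1·11 + 1·6 + 3·2 = 23
h_8 = 1·23 + 1·11 + 3·6 = 52
h_9 = 1·52 + 1·23 + 3·11 = 108
h_10 = 1·108 + 1·52 + 3·23 = 229

229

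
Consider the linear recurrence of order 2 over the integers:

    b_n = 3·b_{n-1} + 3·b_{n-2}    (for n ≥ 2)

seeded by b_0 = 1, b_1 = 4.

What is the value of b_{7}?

b_2 = 3·4 + 3·1 = 15
b_3 = 3·15 + 3·4 = 57
b_4 = 3·57 + 3·15 = 216
b_5 = 3·216 + 3·57 = 819
b_6 = 3·819 + 3·216 = 3105
b_7 = 3·3105 + 3·819 = 11772

11772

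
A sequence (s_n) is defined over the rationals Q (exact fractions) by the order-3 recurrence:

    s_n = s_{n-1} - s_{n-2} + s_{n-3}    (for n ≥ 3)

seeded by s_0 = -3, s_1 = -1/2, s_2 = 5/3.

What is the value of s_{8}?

-3

s_3 = 1·5/3 + -1·-1/2 + 1·-3 = -5/6
s_4 = 1·-5/6 + -1·5/3 + 1·-1/2 = -3
s_5 = 1·-3 + -1·-5/6 + 1·5/3 = -1/2
s_6 = 1·-1/2 + -1·-3 + 1·-5/6 = 5/3
s_7 = 1·5/3 + -1·-1/2 + 1·-3 = -5/6
s_8 = 1·-5/6 + -1·5/3 + 1·-1/2 = -3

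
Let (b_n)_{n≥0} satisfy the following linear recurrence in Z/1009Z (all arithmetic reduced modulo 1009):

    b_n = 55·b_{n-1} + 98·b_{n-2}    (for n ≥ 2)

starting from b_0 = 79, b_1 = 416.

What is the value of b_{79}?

b_2 = 55·416 + 98·79 = 352
b_3 = 55·352 + 98·416 = 597
b_4 = 55·597 + 98·352 = 737
b_5 = 55·737 + 98·597 = 159
b_6 = 55·159 + 98·737 = 251
b_7 = 55·251 + 98·159 = 126
b_8 = 55·126 + 98·251 = 249
b_9 = 55·249 + 98·126 = 818
b_10 = 55·818 + 98·249 = 780
b_11 = 55·780 + 98·818 = 975
b_12 = 55·975 + 98·780 = 913
b_13 = 55·913 + 98·975 = 469
b_14 = 55·469 + 98·913 = 243
b_15 = 55·243 + 98·469 = 805
b_16 = 55·805 + 98·243 = 486
b_17 = 55·486 + 98·805 = 684
b_18 = 55·684 + 98·486 = 492
b_19 = 55·492 + 98·684 = 255
b_20 = 55·255 + 98·492 = 692
b_21 = 55·692 + 98·255 = 492
b_22 = 55·492 + 98·692 = 30
b_23 = 55·30 + 98·492 = 425
b_24 = 55·425 + 98·30 = 81
b_25 = 55·81 + 98·425 = 700
b_26 = 55·700 + 98·81 = 24
b_27 = 55·24 + 98·700 = 299
b_28 = 55·299 + 98·24 = 635
b_29 = 55·635 + 98·299 = 660
b_30 = 55·660 + 98·635 = 657
b_31 = 55·657 + 98·660 = 924
b_32 = 55·924 + 98·657 = 180
b_33 = 55·180 + 98·924 = 561
b_34 = 55·561 + 98·180 = 63
b_35 = 55·63 + 98·561 = 930
b_36 = 55·930 + 98·63 = 820
b_37 = 55·820 + 98·930 = 25
b_38 = 55·25 + 98·820 = 6
b_39 = 55·6 + 98·25 = 762
b_40 = 55·762 + 98·6 = 120
b_41 = 55·120 + 98·762 = 556
b_42 = 55·556 + 98·120 = 971
b_43 = 55·971 + 98·556 = 939
b_44 = 55·939 + 98·971 = 498
b_45 = 55·498 + 98·939 = 350
b_46 = 55·350 + 98·498 = 451
b_47 = 55·451 + 98·350 = 583
b_48 = 55·583 + 98·451 = 588
b_49 = 55·588 + 98·583 = 682
b_50 = 55·682 + 98·588 = 288
b_51 = 55·288 + 98·682 = 947
b_52 = 55·947 + 98·288 = 598
b_53 = 55·598 + 98·947 = 580
b_54 = 55·580 + 98·598 = 703
b_55 = 55·703 + 98·580 = 659
b_56 = 55·659 + 98·703 = 203
b_57 = 55·203 + 98·659 = 72
b_58 = 55·72 + 98·203 = 647
b_59 = 55·647 + 98·72 = 263
b_60 = 55·263 + 98·647 = 178
b_61 = 55·178 + 98·263 = 249
b_62 = 55·249 + 98·178 = 869
b_63 = 55·869 + 98·249 = 558
b_64 = 55·558 + 98·869 = 826
b_65 = 55·826 + 98·558 = 223
b_66 = 55·223 + 98·826 = 385
b_67 = 55·385 + 98·223 = 651
b_68 = 55·651 + 98·385 = 887
b_69 = 55·887 + 98·651 = 584
b_70 = 55·584 + 98·887 = 993
b_71 = 55·993 + 98·584 = 857
b_72 = 55·857 + 98·993 = 162
b_73 = 55·162 + 98·857 = 68
b_74 = 55·68 + 98·162 = 445
b_75 = 55·445 + 98·68 = 869
b_76 = 55·869 + 98·445 = 595
b_77 = 55·595 + 98·869 = 843
b_78 = 55·843 + 98·595 = 748
b_79 = 55·748 + 98·843 = 656

656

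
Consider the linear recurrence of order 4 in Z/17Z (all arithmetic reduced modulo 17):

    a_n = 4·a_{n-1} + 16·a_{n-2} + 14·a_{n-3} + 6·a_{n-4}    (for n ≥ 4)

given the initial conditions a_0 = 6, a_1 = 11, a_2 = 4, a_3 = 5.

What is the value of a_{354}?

1

a_4 = 4·5 + 16·4 + 14·11 + 6·6 = 2
a_5 = 4·2 + 16·5 + 14·4 + 6·11 = 6
a_6 = 4·6 + 16·2 + 14·5 + 6·4 = 14
a_7 = 4·14 + 16·6 + 14·2 + 6·5 = 6
a_8 = 4·6 + 16·14 + 14·6 + 6·2 = 4
a_9 = 4·4 + 16·6 + 14·14 + 6·6 = 4
Continuing the recurrence:
  a_10 = 10;  a_11 = 9;  a_12 = 4;  a_13 = 1;  a_14 = 16;  a_15 = 3
  a_16 = 0;  a_17 = 6;  a_18 = 9;  a_19 = 14;  a_20 = 12;  a_21 = 9
  a_22 = 2;  a_23 = 13;  a_24 = 10;  a_25 = 7;  a_26 = 8;  a_27 = 5
  a_28 = 0;  a_29 = 13;  a_30 = 0;  a_31 = 0;  a_32 = 12;  a_33 = 7
  a_34 = 16;  a_35 = 4;  a_36 = 0;  a_37 = 7;  a_38 = 10;  a_39 = 6
  a_40 = 10;  a_41 = 12;  a_42 = 12;  a_43 = 8;  a_44 = 10;  a_45 = 0
  a_46 = 4;  a_47 = 0;  a_48 = 5;  a_49 = 8;  a_50 = 0;  a_51 = 11
  a_52 = 16;  a_53 = 16;  a_54 = 15;  a_55 = 11;  a_56 = 9;  a_57 = 8
  a_58 = 12;  a_59 = 11;  a_60 = 11;  a_61 = 11;  a_62 = 4;  a_63 = 4
  a_64 = 11;  a_65 = 9;  a_66 = 3;  a_67 = 11;  a_68 = 12;  a_69 = 14
  a_70 = 12;  a_71 = 13;  a_72 = 2;  a_73 = 9;  a_74 = 16;  a_75 = 8
  a_76 = 1;  a_77 = 2;  a_78 = 11;  a_79 = 2;  a_80 = 14;  a_81 = 16
  a_82 = 8;  a_83 = 3;  a_84 = 6;  a_85 = 8;  a_86 = 14;  a_87 = 14
  a_88 = 3;  a_89 = 4;  a_90 = 4;  a_91 = 2;  a_92 = 10;  a_93 = 16
  a_94 = 4;  a_95 = 16;  a_96 = 4;  a_97 = 16;  a_98 = 2;  a_99 = 8
  a_100 = 6;  a_101 = 4;  a_102 = 15;  a_103 = 1;  a_104 = 13;  a_105 = 13
  a_106 = 7;  a_107 = 16;  a_108 = 11;  a_109 = 0;  a_110 = 0;  a_111 = 12
  a_112 = 12;  a_113 = 2;  a_114 = 11;  a_115 = 10;  a_116 = 10;  a_117 = 9
  a_118 = 11;  a_119 = 14;  a_120 = 10;  a_121 = 13;  a_122 = 15;  a_123 = 16
  a_124 = 2;  a_125 = 8;  a_126 = 4;  a_127 = 13;  a_128 = 2;  a_129 = 14
  a_130 = 5;  a_131 = 10;  a_132 = 5;  a_133 = 11;  a_134 = 5;  a_135 = 3
  a_136 = 4;  a_137 = 13;  a_138 = 1;  a_139 = 14;  a_140 = 6;  a_141 = 0
  a_142 = 9;  a_143 = 0;  a_144 = 10;  a_145 = 13;  a_146 = 11;  a_147 = 1
  a_148 = 14;  a_149 = 15;  a_150 = 7;  a_151 = 11;  a_152 = 8;  a_153 = 5
  a_154 = 4;  a_155 = 2;  a_156 = 3;  a_157 = 11;  a_158 = 8;  a_159 = 7
  a_160 = 5;  a_161 = 4;  a_162 = 4;  a_163 = 5;  a_164 = 0;  a_165 = 7
  a_166 = 3;  a_167 = 1;  a_168 = 14;  a_169 = 3;  a_170 = 13;  a_171 = 13
  a_172 = 12;  a_173 = 14;  a_174 = 15;  a_175 = 3;  a_176 = 10;  a_177 = 8
  a_178 = 1;  a_179 = 1;  a_180 = 5;  a_181 = 13;  a_182 = 16;  a_183 = 8
  a_184 = 7;  a_185 = 16;  a_186 = 10;  a_187 = 0;  a_188 = 1;  a_189 = 2
  a_190 = 16;  a_191 = 8;  a_192 = 16;  a_193 = 3;  a_194 = 0;  a_195 = 14
  a_196 = 7;  a_197 = 15;  a_198 = 11;  a_199 = 7;  a_200 = 14;  a_201 = 4
  a_202 = 13;  a_203 = 14;  a_204 = 13;  a_205 = 6;  a_206 = 13;  a_207 = 6
  a_208 = 3;  a_209 = 3;  a_210 = 1;  a_211 = 11;  a_212 = 1;  a_213 = 8
  a_214 = 4;  a_215 = 3;  a_216 = 7;  a_217 = 10;  a_218 = 14;  a_219 = 9
  a_220 = 0;  a_221 = 9;  a_222 = 8;  a_223 = 9;  a_224 = 1;  a_225 = 8
  a_226 = 1;  a_227 = 13;  a_228 = 16;  a_229 = 11;  a_230 = 12;  a_231 = 16
  a_232 = 13;  a_233 = 15;  a_234 = 3;  a_235 = 3;  a_236 = 8;  a_237 = 8
  a_238 = 16;  a_239 = 16;  a_240 = 4;  a_241 = 0;  a_242 = 10;  a_243 = 5
  a_244 = 0;  a_245 = 16;  a_246 = 7;  a_247 = 8;  a_248 = 11;  a_249 = 9
  a_250 = 9;  a_251 = 8;  a_252 = 11;  a_253 = 12;  a_254 = 16;  a_255 = 16
  a_256 = 10;  a_257 = 14;  a_258 = 9;  a_259 = 3;  a_260 = 4;  a_261 = 2
  a_262 = 15;  a_263 = 13;  a_264 = 4;  a_265 = 4;  a_266 = 12;  a_267 = 8
  a_268 = 15;  a_269 = 6;  a_270 = 6;  a_271 = 4;  a_272 = 14;  a_273 = 2
  a_274 = 1;  a_275 = 1;  a_276 = 13;  a_277 = 9;  a_278 = 9;  a_279 = 11
  a_280 = 1;  a_281 = 3;  a_282 = 15;  a_283 = 1;  a_284 = 3;  a_285 = 1
  a_286 = 3;  a_287 = 8;  a_288 = 10;  a_289 = 12;  a_290 = 15;  a_291 = 15
  a_292 = 1;  a_293 = 16;  a_294 = 6;  a_295 = 10;  a_296 = 9;  a_297 = 2
  a_298 = 5;  a_299 = 0;  a_300 = 9;  a_301 = 16;  a_302 = 0;  a_303 = 8
  a_304 = 4;  a_305 = 2;  a_306 = 14;  a_307 = 5;  a_308 = 7;  a_309 = 10
  a_310 = 0;  a_311 = 16;  a_312 = 8;  a_313 = 8;  a_314 = 10;  a_315 = 2
  a_316 = 5;  a_317 = 2;  a_318 = 6;  a_319 = 2;  a_320 = 9;  a_321 = 11
  a_322 = 14;  a_323 = 13;  a_324 = 8;  a_325 = 9;  a_326 = 5;  a_327 = 14
  a_328 = 4;  a_329 = 7;  a_330 = 12;  a_331 = 11;  a_332 = 1;  a_333 = 16
  a_334 = 0;  a_335 = 13;  a_336 = 10;  a_337 = 4;  a_338 = 1;  a_339 = 14
  a_340 = 1;  a_341 = 11;  a_342 = 7;  a_343 = 13;  a_344 = 1;  a_345 = 2
  a_346 = 10;  a_347 = 11;  a_348 = 0;  a_349 = 5;  a_350 = 13;  a_351 = 11
  a_352 = 16
a_353 = 4·16 + 16·11 + 14·13 + 6·5 = 10
a_354 = 4·10 + 16·16 + 14·11 + 6·13 = 1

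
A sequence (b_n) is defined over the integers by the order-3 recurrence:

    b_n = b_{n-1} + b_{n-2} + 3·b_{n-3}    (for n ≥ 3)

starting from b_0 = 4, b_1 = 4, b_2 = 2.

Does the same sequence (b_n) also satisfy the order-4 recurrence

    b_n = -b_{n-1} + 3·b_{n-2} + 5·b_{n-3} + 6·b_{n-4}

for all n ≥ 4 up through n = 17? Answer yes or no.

Terms b_0..b_17: 4, 4, 2, 18, 32, 56, 142, 294, 604, 1324, 2810, 5946, 12728, 27104, 57670, 122958, 261940, 557908
n=4: candidate gives 32, actual b_4 = 32 ✓
n=5: candidate gives 56, actual b_5 = 56 ✓
n=6: candidate gives 142, actual b_6 = 142 ✓
n=7: candidate gives 294, actual b_7 = 294 ✓
n=8: candidate gives 604, actual b_8 = 604 ✓
n=9: candidate gives 1324, actual b_9 = 1324 ✓
n=10: candidate gives 2810, actual b_10 = 2810 ✓
n=11: candidate gives 5946, actual b_11 = 5946 ✓
n=12: candidate gives 12728, actual b_12 = 12728 ✓
n=13: candidate gives 27104, actual b_13 = 27104 ✓
n=14: candidate gives 57670, actual b_14 = 57670 ✓
n=15: candidate gives 122958, actual b_15 = 122958 ✓
n=16: candidate gives 261940, actual b_16 = 261940 ✓
n=17: candidate gives 557908, actual b_17 = 557908 ✓

yes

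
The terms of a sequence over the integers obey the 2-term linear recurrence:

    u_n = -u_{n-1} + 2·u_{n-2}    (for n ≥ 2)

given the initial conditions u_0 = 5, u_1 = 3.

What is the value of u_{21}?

-1398097

u_2 = -1·3 + 2·5 = 7
u_3 = -1·7 + 2·3 = -1
u_4 = -1·-1 + 2·7 = 15
u_5 = -1·15 + 2·-1 = -17
u_6 = -1·-17 + 2·15 = 47
u_7 = -1·47 + 2·-17 = -81
u_8 = -1·-81 + 2·47 = 175
u_9 = -1·175 + 2·-81 = -337
u_10 = -1·-337 + 2·175 = 687
u_11 = -1·687 + 2·-337 = -1361
u_12 = -1·-1361 + 2·687 = 2735
u_13 = -1·2735 + 2·-1361 = -5457
u_14 = -1·-5457 + 2·2735 = 10927
u_15 = -1·10927 + 2·-5457 = -21841
u_16 = -1·-21841 + 2·10927 = 43695
u_17 = -1·43695 + 2·-21841 = -87377
u_18 = -1·-87377 + 2·43695 = 174767
u_19 = -1·174767 + 2·-87377 = -349521
u_20 = -1·-349521 + 2·174767 = 699055
u_21 = -1·699055 + 2·-349521 = -1398097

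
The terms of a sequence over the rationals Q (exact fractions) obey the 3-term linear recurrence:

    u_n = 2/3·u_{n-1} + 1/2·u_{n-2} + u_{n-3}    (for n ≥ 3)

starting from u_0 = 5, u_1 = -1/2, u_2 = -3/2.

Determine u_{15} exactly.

u_3 = 2/3·-3/2 + 1/2·-1/2 + 1·5 = 15/4
u_4 = 2/3·15/4 + 1/2·-3/2 + 1·-1/2 = 5/4
u_5 = 2/3·5/4 + 1/2·15/4 + 1·-3/2 = 29/24
u_6 = 2/3·29/24 + 1/2·5/4 + 1·15/4 = 373/72
u_7 = 2/3·373/72 + 1/2·29/24 + 1·5/4 = 2293/432
u_8 = 2/3·2293/432 + 1/2·373/72 + 1·29/24 = 9509/1296
u_9 = 2/3·9509/1296 + 1/2·2293/432 + 1·373/72 = 98957/7776
u_10 = 2/3·98957/7776 + 1/2·9509/1296 + 1·2293/432 = 407317/23328
u_11 = 2/3·407317/23328 + 1/2·98957/7776 + 1·9509/1296 = 3546853/139968
u_12 = 2/3·3546853/139968 + 1/2·407317/23328 + 1·98957/7776 = 16103237/419904
u_13 = 2/3·16103237/419904 + 1/2·3546853/139968 + 1·407317/23328 = 140324861/2519424
u_14 = 2/3·140324861/2519424 + 1/2·16103237/419904 + 1·3546853/139968 = 617108917/7558272
u_15 = 2/3·617108917/7558272 + 1/2·140324861/2519424 + 1·16103237/419904 = 5470509013/45349632

5470509013/45349632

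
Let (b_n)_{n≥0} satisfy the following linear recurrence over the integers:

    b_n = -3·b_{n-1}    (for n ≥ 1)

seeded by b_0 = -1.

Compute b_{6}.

b_1 = -3·-1 = 3
b_2 = -3·3 = -9
b_3 = -3·-9 = 27
b_4 = -3·27 = -81
b_5 = -3·-81 = 243
b_6 = -3·243 = -729

-729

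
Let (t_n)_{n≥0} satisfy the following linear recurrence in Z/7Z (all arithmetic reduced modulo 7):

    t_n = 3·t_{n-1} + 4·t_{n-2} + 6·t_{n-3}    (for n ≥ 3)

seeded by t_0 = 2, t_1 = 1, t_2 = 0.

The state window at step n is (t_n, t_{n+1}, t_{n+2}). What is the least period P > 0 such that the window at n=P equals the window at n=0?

n=0: window = (2, 1, 0)
n=1: window = (1, 0, 2)
n=2: window = (0, 2, 5)
n=3: window = (2, 5, 2)
n=4: window = (5, 2, 3)
n=5: window = (2, 3, 5)
n=6: window = (3, 5, 4)
n=7: window = (5, 4, 1)
n=8: window = (4, 1, 0)
n=9: window = (1, 0, 0)
n=10: window = (0, 0, 6)
n=11: window = (0, 6, 4)
n=12: window = (6, 4, 1)
n=13: window = (4, 1, 6)
n=14: window = (1, 6, 4)
n=15: window = (6, 4, 0)
n=16: window = (4, 0, 3)
n=17: window = (0, 3, 5)
n=18: window = (3, 5, 6)
n=19: window = (5, 6, 0)
n=20: window = (6, 0, 5)
n=21: window = (0, 5, 2)
n=22: window = (5, 2, 5)
n=23: window = (2, 5, 4)
n=24: window = (5, 4, 2)
n=25: window = (4, 2, 3)
n=26: window = (2, 3, 6)
n=27: window = (3, 6, 0)
n=28: window = (6, 0, 0)
n=29: window = (0, 0, 1)
n=30: window = (0, 1, 3)
n=31: window = (1, 3, 6)
n=32: window = (3, 6, 1)
n=33: window = (6, 1, 3)
n=34: window = (1, 3, 0)
n=35: window = (3, 0, 4)
n=36: window = (0, 4, 2)
n=37: window = (4, 2, 1)
n=38: window = (2, 1, 0)
window at n=38 equals window at n=0 → period = 38

38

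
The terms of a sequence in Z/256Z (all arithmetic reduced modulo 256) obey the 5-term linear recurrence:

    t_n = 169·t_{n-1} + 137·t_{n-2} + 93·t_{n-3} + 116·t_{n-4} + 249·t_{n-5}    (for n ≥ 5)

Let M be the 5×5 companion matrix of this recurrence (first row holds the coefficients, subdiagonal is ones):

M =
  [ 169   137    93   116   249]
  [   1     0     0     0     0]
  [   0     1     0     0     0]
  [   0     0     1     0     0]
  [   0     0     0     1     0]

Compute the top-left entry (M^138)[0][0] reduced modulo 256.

(M^138)[0][0] is the top entry after applying M 138 times to the unit state (1, 0, 0, 0, 0). Equivalently it is h_{142} for the auxiliary sequence (h_n) obeying the same recurrence with h_4 = 1 and h_i = 0 for 0 ≤ i < 4:
h_5 = 169·1 + 137·0 + 93·0 + 116·0 + 249·0 = 169
h_6 = 169·169 + 137·1 + 93·0 + 116·0 + 249·0 = 26
h_7 = 169·26 + 137·169 + 93·1 + 116·0 + 249·0 = 248
h_8 = 169·248 + 137·26 + 93·169 + 116·1 + 249·0 = 123
h_9 = 169·123 + 137·248 + 93·26 + 116·169 + 249·1 = 234
h_10 = 169·234 + 137·123 + 93·248 + 116·26 + 249·169 = 142
Continuing the recurrence:
  h_11 = 81;  h_12 = 109;  h_13 = 143;  h_14 = 27;  h_15 = 197;  h_16 = 160
  h_17 = 173;  h_18 = 185;  h_19 = 93;  h_20 = 92;  h_21 = 186;  h_22 = 232
  h_23 = 51;  h_24 = 138;  h_25 = 113;  h_26 = 4;  h_27 = 3;  h_28 = 79
  h_29 = 164;  h_30 = 91;  h_31 = 202;  h_32 = 88;  h_33 = 104;  h_34 = 226
  h_35 = 221;  h_36 = 249;  h_37 = 120;  h_38 = 82;  h_39 = 197;  h_40 = 80
  h_41 = 152;  h_42 = 153;  h_43 = 111;  h_44 = 61;  h_45 = 241;  h_46 = 61
  h_47 = 132;  h_48 = 241;  h_49 = 111;  h_50 = 65;  h_51 = 2;  h_52 = 6
  h_53 = 90;  h_54 = 197;  h_55 = 134;  h_56 = 63;  h_57 = 124;  h_58 = 15
  h_59 = 123;  h_60 = 40;  h_61 = 37;  h_62 = 236;  h_63 = 116;  h_64 = 20
  h_65 = 176;  h_66 = 245;  h_67 = 77;  h_68 = 198;  h_69 = 32;  h_70 = 67
  h_71 = 122;  h_72 = 162;  h_73 = 169;  h_74 = 17;  h_75 = 247;  h_76 = 159
  h_77 = 121;  h_78 = 200;  h_79 = 1;  h_80 = 241;  h_81 = 197;  h_82 = 180
  h_83 = 202;  h_84 = 108;  h_85 = 119;  h_86 = 234;  h_87 = 1;  h_88 = 136
  h_89 = 75;  h_90 = 111;  h_91 = 224;  h_92 = 31;  h_93 = 238;  h_94 = 84
  h_95 = 140;  h_96 = 194;  h_97 = 129;  h_98 = 101;  h_99 = 84;  h_100 = 114
  h_101 = 13;  h_102 = 88;  h_103 = 196;  h_104 = 145;  h_105 = 91;  h_106 = 101
  h_107 = 117;  h_108 = 177;  h_109 = 108;  h_110 = 205;  h_111 = 175;  h_112 = 121
  h_113 = 26;  h_114 = 110;  h_115 = 46;  h_116 = 185;  h_117 = 46;  h_118 = 55
  h_119 = 248;  h_120 = 111;  h_121 = 195;  h_122 = 228;  h_123 = 17;  h_124 = 152
  h_125 = 152;  h_126 = 216;  h_127 = 160;  h_128 = 217;  h_129 = 17;  h_130 = 50
  h_131 = 136;  h_132 = 171;  h_133 = 154;  h_134 = 198;  h_135 = 129;  h_136 = 213
  h_137 = 175;  h_138 = 227;  h_139 = 237;  h_140 = 128
h_141 = 169·128 + 137·237 + 93·227 + 116·175 + 249·213 = 69
h_142 = 169·69 + 137·128 + 93·237 + 116·227 + 249·175 = 57

57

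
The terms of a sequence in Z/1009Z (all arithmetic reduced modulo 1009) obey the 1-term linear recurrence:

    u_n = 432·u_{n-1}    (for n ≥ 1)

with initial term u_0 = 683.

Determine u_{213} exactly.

u_1 = 432·683 = 428
u_2 = 432·428 = 249
u_3 = 432·249 = 614
u_4 = 432·614 = 890
u_5 = 432·890 = 51
u_6 = 432·51 = 843
u_7 = 432·843 = 936
u_8 = 432·936 = 752
u_9 = 432·752 = 975
u_10 = 432·975 = 447
u_11 = 432·447 = 385
u_12 = 432·385 = 844
u_13 = 432·844 = 359
u_14 = 432·359 = 711
u_15 = 432·711 = 416
u_16 = 432·416 = 110
u_17 = 432·110 = 97
u_18 = 432·97 = 535
u_19 = 432·535 = 59
u_20 = 432·59 = 263
u_21 = 432·263 = 608
u_22 = 432·608 = 316
u_23 = 432·316 = 297
u_24 = 432·297 = 161
u_25 = 432·161 = 940
u_26 = 432·940 = 462
u_27 = 432·462 = 811
u_28 = 432·811 = 229
u_29 = 432·229 = 46
u_30 = 432·46 = 701
u_31 = 432·701 = 132
u_32 = 432·132 = 520
u_33 = 432·520 = 642
u_34 = 432·642 = 878
u_35 = 432·878 = 921
u_36 = 432·921 = 326
u_37 = 432·326 = 581
u_38 = 432·581 = 760
u_39 = 432·760 = 395
u_40 = 432·395 = 119
u_41 = 432·119 = 958
u_42 = 432·958 = 166
u_43 = 432·166 = 73
u_44 = 432·73 = 257
u_45 = 432·257 = 34
u_46 = 432·34 = 562
u_47 = 432·562 = 624
u_48 = 432·624 = 165
u_49 = 432·165 = 650
u_50 = 432·650 = 298
u_51 = 432·298 = 593
u_52 = 432·593 = 899
u_53 = 432·899 = 912
u_54 = 432·912 = 474
u_55 = 432·474 = 950
u_56 = 432·950 = 746
u_57 = 432·746 = 401
u_58 = 432·401 = 693
u_59 = 432·693 = 712
u_60 = 432·712 = 848
u_61 = 432·848 = 69
u_62 = 432·69 = 547
u_63 = 432·547 = 198
u_64 = 432·198 = 780
u_65 = 432·780 = 963
u_66 = 432·963 = 308
u_67 = 432·308 = 877
u_68 = 432·877 = 489
u_69 = 432·489 = 367
u_70 = 432·367 = 131
u_71 = 432·131 = 88
u_72 = 432·88 = 683
(u_72) = (683) = (u_0), so the sequence has period 72.
213 ≡ 69 (mod 72), hence u_213 = u_69 = 367.

367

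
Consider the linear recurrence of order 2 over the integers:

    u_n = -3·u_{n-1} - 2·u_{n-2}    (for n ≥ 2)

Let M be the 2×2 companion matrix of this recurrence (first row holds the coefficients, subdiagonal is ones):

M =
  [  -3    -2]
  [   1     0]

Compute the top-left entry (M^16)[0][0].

(M^16)[0][0] is the top entry after applying M 16 times to the unit state (1, 0). Equivalently it is h_{17} for the auxiliary sequence (h_n) obeying the same recurrence with h_1 = 1 and h_i = 0 for 0 ≤ i < 1:
h_2 = -3·1 + -2·0 = -3
h_3 = -3·-3 + -2·1 = 7
h_4 = -3·7 + -2·-3 = -15
h_5 = -3·-15 + -2·7 = 31
h_6 = -3·31 + -2·-15 = -63
h_7 = -3·-63 + -2·31 = 127
h_8 = -3·127 + -2·-63 = -255
h_9 = -3·-255 + -2·127 = 511
h_10 = -3·511 + -2·-255 = -1023
h_11 = -3·-1023 + -2·511 = 2047
h_12 = -3·2047 + -2·-1023 = -4095
h_13 = -3·-4095 + -2·2047 = 8191
h_14 = -3·8191 + -2·-4095 = -16383
h_15 = -3·-16383 + -2·8191 = 32767
h_16 = -3·32767 + -2·-16383 = -65535
h_17 = -3·-65535 + -2·32767 = 131071

131071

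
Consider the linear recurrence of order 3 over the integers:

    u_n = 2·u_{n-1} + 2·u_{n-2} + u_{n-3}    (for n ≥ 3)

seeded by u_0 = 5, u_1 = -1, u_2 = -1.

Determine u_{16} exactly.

u_3 = 2·-1 + 2·-1 + 1·5 = 1
u_4 = 2·1 + 2·-1 + 1·-1 = -1
u_5 = 2·-1 + 2·1 + 1·-1 = -1
u_6 = 2·-1 + 2·-1 + 1·1 = -3
u_7 = 2·-3 + 2·-1 + 1·-1 = -9
u_8 = 2·-9 + 2·-3 + 1·-1 = -25
u_9 = 2·-25 + 2·-9 + 1·-3 = -71
u_10 = 2·-71 + 2·-25 + 1·-9 = -201
u_11 = 2·-201 + 2·-71 + 1·-25 = -569
u_12 = 2·-569 + 2·-201 + 1·-71 = -1611
u_13 = 2·-1611 + 2·-569 + 1·-201 = -4561
u_14 = 2·-4561 + 2·-1611 + 1·-569 = -12913
u_15 = 2·-12913 + 2·-4561 + 1·-1611 = -36559
u_16 = 2·-36559 + 2·-12913 + 1·-4561 = -103505

-103505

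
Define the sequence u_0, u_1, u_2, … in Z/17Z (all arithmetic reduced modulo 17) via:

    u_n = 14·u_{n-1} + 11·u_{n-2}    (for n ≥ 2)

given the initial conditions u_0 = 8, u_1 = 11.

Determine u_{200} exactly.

15

u_2 = 14·11 + 11·8 = 4
u_3 = 14·4 + 11·11 = 7
u_4 = 14·7 + 11·4 = 6
u_5 = 14·6 + 11·7 = 8
u_6 = 14·8 + 11·6 = 8
u_7 = 14·8 + 11·8 = 13
u_8 = 14·13 + 11·8 = 15
u_9 = 14·15 + 11·13 = 13
u_10 = 14·13 + 11·15 = 7
u_11 = 14·7 + 11·13 = 3
u_12 = 14·3 + 11·7 = 0
u_13 = 14·0 + 11·3 = 16
u_14 = 14·16 + 11·0 = 3
u_15 = 14·3 + 11·16 = 14
u_16 = 14·14 + 11·3 = 8
u_17 = 14·8 + 11·14 = 11
(u_16, u_17) = (8, 11) = (u_0, u_1), so the sequence has period 16.
200 ≡ 8 (mod 16), hence u_200 = u_8 = 15.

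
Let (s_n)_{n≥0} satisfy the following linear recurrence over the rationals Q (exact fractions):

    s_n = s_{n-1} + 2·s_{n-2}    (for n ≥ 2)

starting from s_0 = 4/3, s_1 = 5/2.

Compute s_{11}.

15701/6

s_2 = 1·5/2 + 2·4/3 = 31/6
s_3 = 1·31/6 + 2·5/2 = 61/6
s_4 = 1·61/6 + 2·31/6 = 41/2
s_5 = 1·41/2 + 2·61/6 = 245/6
s_6 = 1·245/6 + 2·41/2 = 491/6
s_7 = 1·491/6 + 2·245/6 = 327/2
s_8 = 1·327/2 + 2·491/6 = 1963/6
s_9 = 1·1963/6 + 2·327/2 = 3925/6
s_10 = 1·3925/6 + 2·1963/6 = 2617/2
s_11 = 1·2617/2 + 2·3925/6 = 15701/6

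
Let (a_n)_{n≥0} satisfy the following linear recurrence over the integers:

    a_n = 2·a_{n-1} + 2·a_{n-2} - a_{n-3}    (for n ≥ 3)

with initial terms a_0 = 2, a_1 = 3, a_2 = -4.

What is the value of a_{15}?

-669172

a_3 = 2·-4 + 2·3 + -1·2 = -4
a_4 = 2·-4 + 2·-4 + -1·3 = -19
a_5 = 2·-19 + 2·-4 + -1·-4 = -42
a_6 = 2·-42 + 2·-19 + -1·-4 = -118
a_7 = 2·-118 + 2·-42 + -1·-19 = -301
a_8 = 2·-301 + 2·-118 + -1·-42 = -796
a_9 = 2·-796 + 2·-301 + -1·-118 = -2076
a_10 = 2·-2076 + 2·-796 + -1·-301 = -5443
a_11 = 2·-5443 + 2·-2076 + -1·-796 = -14242
a_12 = 2·-14242 + 2·-5443 + -1·-2076 = -37294
a_13 = 2·-37294 + 2·-14242 + -1·-5443 = -97629
a_14 = 2·-97629 + 2·-37294 + -1·-14242 = -255604
a_15 = 2·-255604 + 2·-97629 + -1·-37294 = -669172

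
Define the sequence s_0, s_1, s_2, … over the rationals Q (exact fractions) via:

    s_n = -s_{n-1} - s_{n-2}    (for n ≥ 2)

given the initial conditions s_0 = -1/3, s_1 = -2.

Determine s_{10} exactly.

-2

s_2 = -1·-2 + -1·-1/3 = 7/3
s_3 = -1·7/3 + -1·-2 = -1/3
s_4 = -1·-1/3 + -1·7/3 = -2
(s_3, s_4) = (-1/3, -2) = (s_0, s_1), so the sequence has period 3.
10 ≡ 1 (mod 3), hence s_10 = s_1 = -2.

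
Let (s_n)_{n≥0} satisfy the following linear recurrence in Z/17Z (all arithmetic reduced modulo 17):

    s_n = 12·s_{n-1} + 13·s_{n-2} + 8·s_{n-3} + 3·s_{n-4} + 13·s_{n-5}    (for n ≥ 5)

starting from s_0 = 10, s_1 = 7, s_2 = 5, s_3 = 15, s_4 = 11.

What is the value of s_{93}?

s_5 = 12·11 + 13·15 + 8·5 + 3·7 + 13·10 = 8
s_6 = 12·8 + 13·11 + 8·15 + 3·5 + 13·7 = 6
s_7 = 12·6 + 13·8 + 8·11 + 3·15 + 13·5 = 0
s_8 = 12·0 + 13·6 + 8·8 + 3·11 + 13·15 = 13
s_9 = 12·13 + 13·0 + 8·6 + 3·8 + 13·11 = 14
s_10 = 12·14 + 13·13 + 8·0 + 3·6 + 13·8 = 0
s_11 = 12·0 + 13·14 + 8·13 + 3·0 + 13·6 = 7
s_12 = 12·7 + 13·0 + 8·14 + 3·13 + 13·0 = 14
s_13 = 12·14 + 13·7 + 8·0 + 3·14 + 13·13 = 11
s_14 = 12·11 + 13·14 + 8·7 + 3·0 + 13·14 = 8
s_15 = 12·8 + 13·11 + 8·14 + 3·7 + 13·0 = 15
s_16 = 12·15 + 13·8 + 8·11 + 3·14 + 13·7 = 12
s_17 = 12·12 + 13·15 + 8·8 + 3·11 + 13·14 = 6
s_18 = 12·6 + 13·12 + 8·15 + 3·8 + 13·11 = 5
s_19 = 12·5 + 13·6 + 8·12 + 3·15 + 13·8 = 9
s_20 = 12·9 + 13·5 + 8·6 + 3·12 + 13·15 = 10
s_21 = 12·10 + 13·9 + 8·5 + 3·6 + 13·12 = 9
s_22 = 12·9 + 13·10 + 8·9 + 3·5 + 13·6 = 12
s_23 = 12·12 + 13·9 + 8·10 + 3·9 + 13·5 = 8
s_24 = 12·8 + 13·12 + 8·9 + 3·10 + 13·9 = 12
s_25 = 12·12 + 13·8 + 8·12 + 3·9 + 13·10 = 8
s_26 = 12·8 + 13·12 + 8·8 + 3·12 + 13·9 = 10
s_27 = 12·10 + 13·8 + 8·12 + 3·8 + 13·12 = 7
s_28 = 12·7 + 13·10 + 8·8 + 3·12 + 13·8 = 10
s_29 = 12·10 + 13·7 + 8·10 + 3·8 + 13·12 = 12
s_30 = 12·12 + 13·10 + 8·7 + 3·10 + 13·8 = 5
s_31 = 12·5 + 13·12 + 8·10 + 3·7 + 13·10 = 5
s_32 = 12·5 + 13·5 + 8·12 + 3·10 + 13·7 = 2
s_33 = 12·2 + 13·5 + 8·5 + 3·12 + 13·10 = 6
s_34 = 12·6 + 13·2 + 8·5 + 3·5 + 13·12 = 3
s_35 = 12·3 + 13·6 + 8·2 + 3·5 + 13·5 = 6
s_36 = 12·6 + 13·3 + 8·6 + 3·2 + 13·5 = 9
s_37 = 12·9 + 13·6 + 8·3 + 3·6 + 13·2 = 16
s_38 = 12·16 + 13·9 + 8·6 + 3·3 + 13·6 = 2
s_39 = 12·2 + 13·16 + 8·9 + 3·6 + 13·3 = 4
s_40 = 12·4 + 13·2 + 8·16 + 3·9 + 13·6 = 1
s_41 = 12·1 + 13·4 + 8·2 + 3·16 + 13·9 = 7
s_42 = 12·7 + 13·1 + 8·4 + 3·2 + 13·16 = 3
s_43 = 12·3 + 13·7 + 8·1 + 3·4 + 13·2 = 3
s_44 = 12·3 + 13·3 + 8·7 + 3·1 + 13·4 = 16
s_45 = 12·16 + 13·3 + 8·3 + 3·7 + 13·1 = 0
s_46 = 12·0 + 13·16 + 8·3 + 3·3 + 13·7 = 9
s_47 = 12·9 + 13·0 + 8·16 + 3·3 + 13·3 = 12
s_48 = 12·12 + 13·9 + 8·0 + 3·16 + 13·3 = 8
s_49 = 12·8 + 13·12 + 8·9 + 3·0 + 13·16 = 5
s_50 = 12·5 + 13·8 + 8·12 + 3·9 + 13·0 = 15
s_51 = 12·15 + 13·5 + 8·8 + 3·12 + 13·9 = 3
s_52 = 12·3 + 13·15 + 8·5 + 3·8 + 13·12 = 9
s_53 = 12·9 + 13·3 + 8·15 + 3·5 + 13·8 = 12
s_54 = 12·12 + 13·9 + 8·3 + 3·15 + 13·5 = 4
s_55 = 12·4 + 13·12 + 8·9 + 3·3 + 13·15 = 4
s_56 = 12·4 + 13·4 + 8·12 + 3·9 + 13·3 = 7
s_57 = 12·7 + 13·4 + 8·4 + 3·12 + 13·9 = 15
s_58 = 12·15 + 13·7 + 8·4 + 3·4 + 13·12 = 12
s_59 = 12·12 + 13·15 + 8·7 + 3·4 + 13·4 = 0
s_60 = 12·0 + 13·12 + 8·15 + 3·7 + 13·4 = 9
s_61 = 12·9 + 13·0 + 8·12 + 3·15 + 13·7 = 0
s_62 = 12·0 + 13·9 + 8·0 + 3·12 + 13·15 = 8
s_63 = 12·8 + 13·0 + 8·9 + 3·0 + 13·12 = 1
s_64 = 12·1 + 13·8 + 8·0 + 3·9 + 13·0 = 7
s_65 = 12·7 + 13·1 + 8·8 + 3·0 + 13·9 = 6
s_66 = 12·6 + 13·7 + 8·1 + 3·8 + 13·0 = 8
s_67 = 12·8 + 13·6 + 8·7 + 3·1 + 13·8 = 14
s_68 = 12·14 + 13·8 + 8·6 + 3·7 + 13·1 = 14
s_69 = 12·14 + 13·14 + 8·8 + 3·6 + 13·7 = 13
s_70 = 12·13 + 13·14 + 8·14 + 3·8 + 13·6 = 8
s_71 = 12·8 + 13·13 + 8·14 + 3·14 + 13·8 = 13
s_72 = 12·13 + 13·8 + 8·13 + 3·14 + 13·14 = 10
s_73 = 12·10 + 13·13 + 8·8 + 3·13 + 13·14 = 13
s_74 = 12·13 + 13·10 + 8·13 + 3·8 + 13·13 = 5
s_75 = 12·5 + 13·13 + 8·10 + 3·13 + 13·8 = 10
s_76 = 12·10 + 13·5 + 8·13 + 3·10 + 13·13 = 12
s_77 = 12·12 + 13·10 + 8·5 + 3·13 + 13·10 = 7
s_78 = 12·7 + 13·12 + 8·10 + 3·5 + 13·13 = 11
s_79 = 12·11 + 13·7 + 8·12 + 3·10 + 13·5 = 6
s_80 = 12·6 + 13·11 + 8·7 + 3·12 + 13·10 = 12
s_81 = 12·12 + 13·6 + 8·11 + 3·7 + 13·12 = 11
s_82 = 12·11 + 13·12 + 8·6 + 3·11 + 13·7 = 1
s_83 = 12·1 + 13·11 + 8·12 + 3·6 + 13·11 = 4
s_84 = 12·4 + 13·1 + 8·11 + 3·12 + 13·6 = 8
s_85 = 12·8 + 13·4 + 8·1 + 3·11 + 13·12 = 5
s_86 = 12·5 + 13·8 + 8·4 + 3·1 + 13·11 = 2
s_87 = 12·2 + 13·5 + 8·8 + 3·4 + 13·1 = 8
s_88 = 12·8 + 13·2 + 8·5 + 3·8 + 13·4 = 0
s_89 = 12·0 + 13·8 + 8·2 + 3·5 + 13·8 = 1
s_90 = 12·1 + 13·0 + 8·8 + 3·2 + 13·5 = 11
s_91 = 12·11 + 13·1 + 8·0 + 3·8 + 13·2 = 8
s_92 = 12·8 + 13·11 + 8·1 + 3·0 + 13·8 = 11
s_93 = 12·11 + 13·8 + 8·11 + 3·1 + 13·0 = 4

4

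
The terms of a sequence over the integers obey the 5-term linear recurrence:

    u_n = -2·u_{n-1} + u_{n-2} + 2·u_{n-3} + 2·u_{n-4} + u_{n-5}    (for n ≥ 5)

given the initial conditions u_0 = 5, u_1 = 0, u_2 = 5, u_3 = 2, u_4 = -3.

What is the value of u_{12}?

-4438

u_5 = -2·-3 + 1·2 + 2·5 + 2·0 + 1·5 = 23
u_6 = -2·23 + 1·-3 + 2·2 + 2·5 + 1·0 = -35
u_7 = -2·-35 + 1·23 + 2·-3 + 2·2 + 1·5 = 96
u_8 = -2·96 + 1·-35 + 2·23 + 2·-3 + 1·2 = -185
u_9 = -2·-185 + 1·96 + 2·-35 + 2·23 + 1·-3 = 439
u_10 = -2·439 + 1·-185 + 2·96 + 2·-35 + 1·23 = -918
u_11 = -2·-918 + 1·439 + 2·-185 + 2·96 + 1·-35 = 2062
u_12 = -2·2062 + 1·-918 + 2·439 + 2·-185 + 1·96 = -4438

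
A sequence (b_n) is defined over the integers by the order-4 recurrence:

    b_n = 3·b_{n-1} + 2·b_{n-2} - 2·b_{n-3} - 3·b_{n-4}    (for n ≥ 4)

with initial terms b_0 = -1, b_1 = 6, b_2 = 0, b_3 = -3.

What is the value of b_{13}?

-1259736

b_4 = 3·-3 + 2·0 + -2·6 + -3·-1 = -18
b_5 = 3·-18 + 2·-3 + -2·0 + -3·6 = -78
b_6 = 3·-78 + 2·-18 + -2·-3 + -3·0 = -264
b_7 = 3·-264 + 2·-78 + -2·-18 + -3·-3 = -903
b_8 = 3·-903 + 2·-264 + -2·-78 + -3·-18 = -3027
b_9 = 3·-3027 + 2·-903 + -2·-264 + -3·-78 = -10125
b_10 = 3·-10125 + 2·-3027 + -2·-903 + -3·-264 = -33831
b_11 = 3·-33831 + 2·-10125 + -2·-3027 + -3·-903 = -112980
b_12 = 3·-112980 + 2·-33831 + -2·-10125 + -3·-3027 = -377271
b_13 = 3·-377271 + 2·-112980 + -2·-33831 + -3·-10125 = -1259736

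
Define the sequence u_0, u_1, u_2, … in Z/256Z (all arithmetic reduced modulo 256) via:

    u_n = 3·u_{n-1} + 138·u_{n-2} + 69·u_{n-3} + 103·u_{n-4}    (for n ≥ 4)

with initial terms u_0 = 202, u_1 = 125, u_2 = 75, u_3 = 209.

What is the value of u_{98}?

75

u_4 = 3·209 + 138·75 + 69·125 + 103·202 = 216
u_5 = 3·216 + 138·209 + 69·75 + 103·125 = 180
u_6 = 3·180 + 138·216 + 69·209 + 103·75 = 14
u_7 = 3·14 + 138·180 + 69·216 + 103·209 = 129
u_8 = 3·129 + 138·14 + 69·180 + 103·216 = 123
u_9 = 3·123 + 138·129 + 69·14 + 103·180 = 45
u_10 = 3·45 + 138·123 + 69·129 + 103·14 = 60
u_11 = 3·60 + 138·45 + 69·123 + 103·129 = 4
u_12 = 3·4 + 138·60 + 69·45 + 103·123 = 2
u_13 = 3·2 + 138·4 + 69·60 + 103·45 = 117
u_14 = 3·117 + 138·2 + 69·4 + 103·60 = 171
u_15 = 3·171 + 138·117 + 69·2 + 103·4 = 57
u_16 = 3·57 + 138·171 + 69·117 + 103·2 = 48
u_17 = 3·48 + 138·57 + 69·171 + 103·117 = 116
u_18 = 3·116 + 138·48 + 69·57 + 103·171 = 102
u_19 = 3·102 + 138·116 + 69·48 + 103·57 = 153
u_20 = 3·153 + 138·102 + 69·116 + 103·48 = 91
u_21 = 3·91 + 138·153 + 69·102 + 103·116 = 181
u_22 = 3·181 + 138·91 + 69·153 + 103·102 = 116
u_23 = 3·116 + 138·181 + 69·91 + 103·153 = 4
u_24 = 3·4 + 138·116 + 69·181 + 103·91 = 250
u_25 = 3·250 + 138·4 + 69·116 + 103·181 = 45
u_26 = 3·45 + 138·250 + 69·4 + 103·116 = 11
u_27 = 3·11 + 138·45 + 69·250 + 103·4 = 97
u_28 = 3·97 + 138·11 + 69·45 + 103·250 = 200
u_29 = 3·200 + 138·97 + 69·11 + 103·45 = 180
u_30 = 3·180 + 138·200 + 69·97 + 103·11 = 126
u_31 = 3·126 + 138·180 + 69·200 + 103·97 = 113
u_32 = 3·113 + 138·126 + 69·180 + 103·200 = 59
u_33 = 3·59 + 138·113 + 69·126 + 103·180 = 253
u_34 = 3·253 + 138·59 + 69·113 + 103·126 = 236
u_35 = 3·236 + 138·253 + 69·59 + 103·113 = 132
u_36 = 3·132 + 138·236 + 69·253 + 103·59 = 178
u_37 = 3·178 + 138·132 + 69·236 + 103·253 = 165
u_38 = 3·165 + 138·178 + 69·132 + 103·236 = 107
u_39 = 3·107 + 138·165 + 69·178 + 103·132 = 73
u_40 = 3·73 + 138·107 + 69·165 + 103·178 = 160
u_41 = 3·160 + 138·73 + 69·107 + 103·165 = 116
u_42 = 3·116 + 138·160 + 69·73 + 103·107 = 86
u_43 = 3·86 + 138·116 + 69·160 + 103·73 = 9
u_44 = 3·9 + 138·86 + 69·116 + 103·160 = 27
u_45 = 3·27 + 138·9 + 69·86 + 103·116 = 5
u_46 = 3·5 + 138·27 + 69·9 + 103·86 = 164
u_47 = 3·164 + 138·5 + 69·27 + 103·9 = 132
u_48 = 3·132 + 138·164 + 69·5 + 103·27 = 42
u_49 = 3·42 + 138·132 + 69·164 + 103·5 = 221
u_50 = 3·221 + 138·42 + 69·132 + 103·164 = 203
u_51 = 3·203 + 138·221 + 69·42 + 103·132 = 241
u_52 = 3·241 + 138·203 + 69·221 + 103·42 = 184
u_53 = 3·184 + 138·241 + 69·203 + 103·221 = 180
u_54 = 3·180 + 138·184 + 69·241 + 103·203 = 238
u_55 = 3·238 + 138·180 + 69·184 + 103·241 = 97
u_56 = 3·97 + 138·238 + 69·180 + 103·184 = 251
u_57 = 3·251 + 138·97 + 69·238 + 103·180 = 205
u_58 = 3·205 + 138·251 + 69·97 + 103·238 = 156
u_59 = 3·156 + 138·205 + 69·251 + 103·97 = 4
u_60 = 3·4 + 138·156 + 69·205 + 103·251 = 98
u_61 = 3·98 + 138·4 + 69·156 + 103·205 = 213
u_62 = 3·213 + 138·98 + 69·4 + 103·156 = 43
u_63 = 3·43 + 138·213 + 69·98 + 103·4 = 89
u_64 = 3·89 + 138·43 + 69·213 + 103·98 = 16
u_65 = 3·16 + 138·89 + 69·43 + 103·213 = 116
u_66 = 3·116 + 138·16 + 69·89 + 103·43 = 70
u_67 = 3·70 + 138·116 + 69·16 + 103·89 = 121
u_68 = 3·121 + 138·70 + 69·116 + 103·16 = 219
u_69 = 3·219 + 138·121 + 69·70 + 103·116 = 85
u_70 = 3·85 + 138·219 + 69·121 + 103·70 = 212
u_71 = 3·212 + 138·85 + 69·219 + 103·121 = 4
u_72 = 3·4 + 138·212 + 69·85 + 103·219 = 90
u_73 = 3·90 + 138·4 + 69·212 + 103·85 = 141
u_74 = 3·141 + 138·90 + 69·4 + 103·212 = 139
u_75 = 3·139 + 138·141 + 69·90 + 103·4 = 129
u_76 = 3·129 + 138·139 + 69·141 + 103·90 = 168
u_77 = 3·168 + 138·129 + 69·139 + 103·141 = 180
u_78 = 3·180 + 138·168 + 69·129 + 103·139 = 94
u_79 = 3·94 + 138·180 + 69·168 + 103·129 = 81
u_80 = 3·81 + 138·94 + 69·180 + 103·168 = 187
u_81 = 3·187 + 138·81 + 69·94 + 103·180 = 157
u_82 = 3·157 + 138·187 + 69·81 + 103·94 = 76
u_83 = 3·76 + 138·157 + 69·187 + 103·81 = 132
u_84 = 3·132 + 138·76 + 69·157 + 103·187 = 18
u_85 = 3·18 + 138·132 + 69·76 + 103·157 = 5
u_86 = 3·5 + 138·18 + 69·132 + 103·76 = 235
u_87 = 3·235 + 138·5 + 69·18 + 103·132 = 105
u_88 = 3·105 + 138·235 + 69·5 + 103·18 = 128
u_89 = 3·128 + 138·105 + 69·235 + 103·5 = 116
u_90 = 3·116 + 138·128 + 69·105 + 103·235 = 54
u_91 = 3·54 + 138·116 + 69·128 + 103·105 = 233
u_92 = 3·233 + 138·54 + 69·116 + 103·128 = 155
u_93 = 3·155 + 138·233 + 69·54 + 103·116 = 165
u_94 = 3·165 + 138·155 + 69·233 + 103·54 = 4
u_95 = 3·4 + 138·165 + 69·155 + 103·233 = 132
u_96 = 3·132 + 138·4 + 69·165 + 103·155 = 138
u_97 = 3·138 + 138·132 + 69·4 + 103·165 = 61
u_98 = 3·61 + 138·138 + 69·132 + 103·4 = 75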